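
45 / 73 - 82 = -5941 / 73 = -81.38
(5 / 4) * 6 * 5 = 75 / 2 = 37.50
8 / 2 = 4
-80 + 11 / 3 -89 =-496 / 3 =-165.33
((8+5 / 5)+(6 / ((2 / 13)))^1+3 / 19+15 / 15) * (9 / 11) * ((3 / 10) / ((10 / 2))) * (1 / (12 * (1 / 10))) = 4203 / 2090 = 2.01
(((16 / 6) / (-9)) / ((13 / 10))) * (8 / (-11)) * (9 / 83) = 640 / 35607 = 0.02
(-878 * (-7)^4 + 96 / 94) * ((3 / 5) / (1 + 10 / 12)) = -162130284 / 235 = -689916.10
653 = 653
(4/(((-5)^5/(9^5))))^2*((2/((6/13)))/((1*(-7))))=-241750385136/68359375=-3536.46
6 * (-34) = -204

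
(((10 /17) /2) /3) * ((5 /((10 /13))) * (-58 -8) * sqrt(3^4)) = -6435 /17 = -378.53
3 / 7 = 0.43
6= 6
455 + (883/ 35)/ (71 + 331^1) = 6402733/ 14070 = 455.06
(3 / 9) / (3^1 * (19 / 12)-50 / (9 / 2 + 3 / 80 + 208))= 68012 / 921171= 0.07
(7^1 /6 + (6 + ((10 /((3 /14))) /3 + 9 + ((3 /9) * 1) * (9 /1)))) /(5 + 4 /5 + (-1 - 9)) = -3125 /378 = -8.27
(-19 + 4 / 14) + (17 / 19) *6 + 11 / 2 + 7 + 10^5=26599775 / 266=99999.15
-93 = -93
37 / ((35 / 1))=37 / 35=1.06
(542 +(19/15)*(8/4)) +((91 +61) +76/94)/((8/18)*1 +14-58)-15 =10383733/19740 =526.02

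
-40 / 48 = -5 / 6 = -0.83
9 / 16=0.56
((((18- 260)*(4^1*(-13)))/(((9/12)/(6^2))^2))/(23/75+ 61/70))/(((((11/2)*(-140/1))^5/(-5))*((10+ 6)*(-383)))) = -2808/37851116790025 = -0.00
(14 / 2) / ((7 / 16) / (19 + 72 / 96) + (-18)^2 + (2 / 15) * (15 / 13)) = 0.02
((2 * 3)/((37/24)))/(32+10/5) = 72/629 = 0.11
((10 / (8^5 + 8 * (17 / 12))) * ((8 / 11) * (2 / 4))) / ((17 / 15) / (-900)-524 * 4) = -810000 / 15304155458603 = -0.00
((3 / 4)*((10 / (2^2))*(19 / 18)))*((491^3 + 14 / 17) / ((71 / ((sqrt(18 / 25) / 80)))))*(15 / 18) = 12744586433*sqrt(2) / 617984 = 29165.10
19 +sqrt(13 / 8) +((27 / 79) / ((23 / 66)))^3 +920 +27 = sqrt(26) / 4 +5800504909326 / 5998805513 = 968.22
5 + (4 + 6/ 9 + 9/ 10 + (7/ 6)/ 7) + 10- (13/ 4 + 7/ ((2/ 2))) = 629/ 60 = 10.48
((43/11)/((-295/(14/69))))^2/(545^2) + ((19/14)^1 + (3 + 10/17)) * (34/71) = 17526574819137900413/7400771185235360625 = 2.37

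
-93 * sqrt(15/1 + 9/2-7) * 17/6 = -2635 * sqrt(2)/4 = -931.61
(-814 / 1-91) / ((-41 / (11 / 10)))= 24.28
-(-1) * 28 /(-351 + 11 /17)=-119 /1489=-0.08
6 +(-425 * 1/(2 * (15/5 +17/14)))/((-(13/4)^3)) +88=12374962/129623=95.47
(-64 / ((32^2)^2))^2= 1 / 268435456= 0.00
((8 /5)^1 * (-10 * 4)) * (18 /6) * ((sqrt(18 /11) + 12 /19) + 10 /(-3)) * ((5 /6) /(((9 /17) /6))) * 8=6702080 /171 - 43520 * sqrt(22) /11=20636.46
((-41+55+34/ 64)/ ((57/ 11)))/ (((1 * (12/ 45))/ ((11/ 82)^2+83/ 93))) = 156569875/ 16352768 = 9.57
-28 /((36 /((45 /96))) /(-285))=103.91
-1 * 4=-4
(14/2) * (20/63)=20/9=2.22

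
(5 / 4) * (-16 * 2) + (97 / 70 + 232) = 13537 / 70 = 193.39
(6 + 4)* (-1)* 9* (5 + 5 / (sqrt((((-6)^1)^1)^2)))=-525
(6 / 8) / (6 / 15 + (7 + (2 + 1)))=15 / 208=0.07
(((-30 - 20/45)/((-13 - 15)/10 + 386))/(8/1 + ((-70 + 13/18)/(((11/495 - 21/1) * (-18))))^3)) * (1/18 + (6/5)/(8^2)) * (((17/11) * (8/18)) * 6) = -5031303210958848/1653127241074496033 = -0.00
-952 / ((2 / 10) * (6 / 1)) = -2380 / 3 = -793.33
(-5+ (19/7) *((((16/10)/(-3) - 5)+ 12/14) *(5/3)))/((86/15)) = -28835/6321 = -4.56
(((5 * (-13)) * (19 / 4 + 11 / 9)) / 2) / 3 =-13975 / 216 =-64.70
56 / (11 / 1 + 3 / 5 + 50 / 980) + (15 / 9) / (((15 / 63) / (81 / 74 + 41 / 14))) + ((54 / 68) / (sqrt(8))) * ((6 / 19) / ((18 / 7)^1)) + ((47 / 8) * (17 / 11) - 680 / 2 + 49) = -248.92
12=12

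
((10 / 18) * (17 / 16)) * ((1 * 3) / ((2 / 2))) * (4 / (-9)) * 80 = -1700 / 27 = -62.96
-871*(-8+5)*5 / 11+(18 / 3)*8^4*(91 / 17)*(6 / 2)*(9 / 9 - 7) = -442588263 / 187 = -2366782.16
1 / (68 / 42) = 21 / 34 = 0.62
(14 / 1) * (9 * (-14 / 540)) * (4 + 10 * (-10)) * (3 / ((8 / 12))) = 7056 / 5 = 1411.20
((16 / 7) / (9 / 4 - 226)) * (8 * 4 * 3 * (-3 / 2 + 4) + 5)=-2.50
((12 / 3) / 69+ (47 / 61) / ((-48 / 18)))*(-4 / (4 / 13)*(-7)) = -707707 / 33672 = -21.02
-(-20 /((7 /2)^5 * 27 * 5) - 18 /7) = 1167014 /453789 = 2.57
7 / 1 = 7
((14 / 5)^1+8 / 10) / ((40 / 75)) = 27 / 4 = 6.75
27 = 27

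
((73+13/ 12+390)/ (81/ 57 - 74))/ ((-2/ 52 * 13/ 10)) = 529055/ 4137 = 127.88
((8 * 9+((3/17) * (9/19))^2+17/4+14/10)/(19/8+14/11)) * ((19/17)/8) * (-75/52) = -8912063435/2077530832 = -4.29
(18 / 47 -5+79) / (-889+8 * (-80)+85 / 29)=-12673 / 260004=-0.05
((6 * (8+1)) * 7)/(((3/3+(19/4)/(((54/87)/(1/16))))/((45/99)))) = 2177280/18733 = 116.23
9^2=81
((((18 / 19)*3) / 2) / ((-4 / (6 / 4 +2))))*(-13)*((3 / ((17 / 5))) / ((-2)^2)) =36855 / 10336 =3.57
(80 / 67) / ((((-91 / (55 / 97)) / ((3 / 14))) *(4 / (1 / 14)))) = -825 / 28979041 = -0.00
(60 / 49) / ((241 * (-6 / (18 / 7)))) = -180 / 82663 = -0.00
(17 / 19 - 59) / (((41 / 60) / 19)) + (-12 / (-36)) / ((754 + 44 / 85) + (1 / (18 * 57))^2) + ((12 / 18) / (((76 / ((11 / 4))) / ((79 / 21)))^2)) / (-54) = -14762982047425874334212909 / 9137716542196844684544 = -1615.61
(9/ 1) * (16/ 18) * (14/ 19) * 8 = 896/ 19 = 47.16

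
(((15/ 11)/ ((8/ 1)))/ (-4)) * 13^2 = -2535/ 352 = -7.20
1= 1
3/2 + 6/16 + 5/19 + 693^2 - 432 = 72932509/152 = 479819.14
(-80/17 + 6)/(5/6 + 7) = 132/799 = 0.17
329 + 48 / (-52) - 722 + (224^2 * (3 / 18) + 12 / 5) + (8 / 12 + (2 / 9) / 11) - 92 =50706709 / 6435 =7879.83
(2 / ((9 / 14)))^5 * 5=1457.30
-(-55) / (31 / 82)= 4510 / 31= 145.48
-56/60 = -14/15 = -0.93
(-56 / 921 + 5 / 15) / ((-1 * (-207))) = 251 / 190647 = 0.00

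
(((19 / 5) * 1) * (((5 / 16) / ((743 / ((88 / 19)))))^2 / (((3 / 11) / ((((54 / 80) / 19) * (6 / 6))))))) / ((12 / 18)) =35937 / 12754540096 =0.00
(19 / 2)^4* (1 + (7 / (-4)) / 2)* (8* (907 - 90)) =106472257 / 16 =6654516.06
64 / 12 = 16 / 3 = 5.33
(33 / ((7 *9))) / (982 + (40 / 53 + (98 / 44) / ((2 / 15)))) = 0.00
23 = 23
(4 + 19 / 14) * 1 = 75 / 14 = 5.36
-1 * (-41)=41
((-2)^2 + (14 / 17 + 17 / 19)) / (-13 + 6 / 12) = -3694 / 8075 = -0.46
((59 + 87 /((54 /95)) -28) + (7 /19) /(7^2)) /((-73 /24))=-1762588 /29127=-60.51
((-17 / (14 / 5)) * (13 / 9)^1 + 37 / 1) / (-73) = -3557 / 9198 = -0.39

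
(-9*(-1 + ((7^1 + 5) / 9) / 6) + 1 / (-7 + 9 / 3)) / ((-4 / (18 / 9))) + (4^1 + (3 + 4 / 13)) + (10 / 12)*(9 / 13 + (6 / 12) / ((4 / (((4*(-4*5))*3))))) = -2131 / 104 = -20.49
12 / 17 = 0.71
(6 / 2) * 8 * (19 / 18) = 76 / 3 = 25.33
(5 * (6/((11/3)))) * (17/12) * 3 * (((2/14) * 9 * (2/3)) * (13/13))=2295/77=29.81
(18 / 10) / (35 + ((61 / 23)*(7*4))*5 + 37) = 207 / 50980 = 0.00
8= 8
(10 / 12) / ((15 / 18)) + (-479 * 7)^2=11242610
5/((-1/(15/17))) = -75/17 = -4.41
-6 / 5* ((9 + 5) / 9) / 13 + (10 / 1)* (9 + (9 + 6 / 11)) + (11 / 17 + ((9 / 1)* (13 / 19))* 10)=171502271 / 692835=247.54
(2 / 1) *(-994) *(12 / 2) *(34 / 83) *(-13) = 5272176 / 83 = 63520.19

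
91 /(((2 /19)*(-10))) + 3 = -1669 /20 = -83.45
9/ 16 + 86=1385/ 16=86.56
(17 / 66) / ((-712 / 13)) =-221 / 46992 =-0.00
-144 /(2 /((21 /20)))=-378 /5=-75.60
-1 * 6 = -6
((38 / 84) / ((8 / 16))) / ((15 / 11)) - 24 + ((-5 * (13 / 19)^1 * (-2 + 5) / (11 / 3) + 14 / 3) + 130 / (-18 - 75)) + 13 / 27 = -137057177 / 6122655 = -22.39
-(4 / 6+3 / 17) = -43 / 51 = -0.84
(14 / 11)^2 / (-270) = -98 / 16335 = -0.01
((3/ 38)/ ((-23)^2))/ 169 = 3/ 3397238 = 0.00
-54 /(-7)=54 /7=7.71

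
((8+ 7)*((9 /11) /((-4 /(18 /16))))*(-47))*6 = 171315 /176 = 973.38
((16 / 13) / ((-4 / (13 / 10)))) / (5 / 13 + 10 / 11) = -0.31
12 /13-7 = -79 /13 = -6.08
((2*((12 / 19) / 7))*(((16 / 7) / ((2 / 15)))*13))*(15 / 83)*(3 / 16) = 105300 / 77273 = 1.36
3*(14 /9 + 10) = 104 /3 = 34.67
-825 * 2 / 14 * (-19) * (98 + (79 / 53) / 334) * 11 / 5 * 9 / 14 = 310379.13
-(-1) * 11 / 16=11 / 16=0.69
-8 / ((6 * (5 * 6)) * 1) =-0.04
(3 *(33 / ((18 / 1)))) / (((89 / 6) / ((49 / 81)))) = 539 / 2403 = 0.22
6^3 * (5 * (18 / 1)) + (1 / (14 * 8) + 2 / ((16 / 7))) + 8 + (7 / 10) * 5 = 2178667 / 112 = 19452.38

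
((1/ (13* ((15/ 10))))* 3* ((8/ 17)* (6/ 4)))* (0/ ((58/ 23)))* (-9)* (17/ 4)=0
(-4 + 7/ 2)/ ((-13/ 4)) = 2/ 13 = 0.15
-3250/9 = -361.11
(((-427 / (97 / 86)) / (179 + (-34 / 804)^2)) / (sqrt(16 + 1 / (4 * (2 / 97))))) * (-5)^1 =3956281392 * sqrt(2) / 2805958285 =1.99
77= 77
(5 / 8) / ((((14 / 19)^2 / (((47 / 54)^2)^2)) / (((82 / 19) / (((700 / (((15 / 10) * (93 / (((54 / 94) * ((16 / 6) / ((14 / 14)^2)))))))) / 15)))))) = 5538452574043 / 995515121664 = 5.56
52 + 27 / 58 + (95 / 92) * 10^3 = 1447489 / 1334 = 1085.07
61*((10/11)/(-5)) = -122/11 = -11.09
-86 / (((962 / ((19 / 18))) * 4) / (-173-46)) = 59641 / 11544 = 5.17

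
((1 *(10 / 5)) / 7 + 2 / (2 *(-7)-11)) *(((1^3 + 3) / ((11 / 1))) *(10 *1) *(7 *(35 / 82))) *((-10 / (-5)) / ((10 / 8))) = 8064 / 2255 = 3.58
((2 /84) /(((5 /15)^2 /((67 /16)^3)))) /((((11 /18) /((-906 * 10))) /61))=-1121982837165 /78848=-14229693.04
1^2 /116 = 1 /116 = 0.01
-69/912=-23/304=-0.08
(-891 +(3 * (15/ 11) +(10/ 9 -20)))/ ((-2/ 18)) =89674/ 11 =8152.18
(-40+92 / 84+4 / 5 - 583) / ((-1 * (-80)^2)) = 1019 / 10500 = 0.10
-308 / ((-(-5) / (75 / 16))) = -1155 / 4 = -288.75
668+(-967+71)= -228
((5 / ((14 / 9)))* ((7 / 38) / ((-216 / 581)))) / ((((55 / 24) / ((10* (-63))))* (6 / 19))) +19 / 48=732269 / 528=1386.87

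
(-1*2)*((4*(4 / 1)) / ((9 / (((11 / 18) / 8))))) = -22 / 81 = -0.27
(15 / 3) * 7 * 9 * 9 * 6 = 17010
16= 16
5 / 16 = 0.31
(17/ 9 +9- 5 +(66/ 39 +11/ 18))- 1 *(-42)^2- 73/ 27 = -1234475/ 702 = -1758.51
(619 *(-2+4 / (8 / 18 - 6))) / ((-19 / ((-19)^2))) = 799748 / 25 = 31989.92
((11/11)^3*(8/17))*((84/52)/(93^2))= 56/637143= 0.00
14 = 14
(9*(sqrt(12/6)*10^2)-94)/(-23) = 94/23-900*sqrt(2)/23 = -51.25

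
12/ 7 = 1.71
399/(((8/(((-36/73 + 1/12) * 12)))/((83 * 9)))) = -107001027/584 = -183220.94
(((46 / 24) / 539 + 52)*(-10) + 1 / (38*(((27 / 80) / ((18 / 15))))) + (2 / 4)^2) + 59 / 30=-954364511 / 1843380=-517.73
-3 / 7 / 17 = -3 / 119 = -0.03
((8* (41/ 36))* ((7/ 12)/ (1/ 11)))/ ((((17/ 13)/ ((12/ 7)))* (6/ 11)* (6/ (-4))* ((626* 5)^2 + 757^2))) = -128986/ 14279419773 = -0.00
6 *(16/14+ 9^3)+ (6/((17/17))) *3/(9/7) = 4394.86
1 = 1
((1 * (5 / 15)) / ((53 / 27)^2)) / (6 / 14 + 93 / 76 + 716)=129276 / 1072450919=0.00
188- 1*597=-409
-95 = -95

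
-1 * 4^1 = -4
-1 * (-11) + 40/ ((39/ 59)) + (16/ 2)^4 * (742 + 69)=129555173/ 39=3321927.51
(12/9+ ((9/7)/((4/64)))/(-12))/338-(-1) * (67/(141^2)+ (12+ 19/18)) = 204739517/15679482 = 13.06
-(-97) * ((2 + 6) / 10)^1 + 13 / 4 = 1617 / 20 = 80.85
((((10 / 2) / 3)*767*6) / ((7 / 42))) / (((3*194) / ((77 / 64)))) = 295295 / 3104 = 95.13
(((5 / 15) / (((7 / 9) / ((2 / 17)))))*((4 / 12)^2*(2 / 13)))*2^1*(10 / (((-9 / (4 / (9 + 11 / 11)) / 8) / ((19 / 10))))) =-2432 / 208845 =-0.01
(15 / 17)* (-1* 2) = -30 / 17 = -1.76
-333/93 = -111/31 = -3.58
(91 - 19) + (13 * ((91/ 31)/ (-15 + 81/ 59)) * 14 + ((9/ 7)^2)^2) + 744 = 779.53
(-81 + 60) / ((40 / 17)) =-357 / 40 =-8.92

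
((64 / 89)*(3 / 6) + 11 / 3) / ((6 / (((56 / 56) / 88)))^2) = 1075 / 74435328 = 0.00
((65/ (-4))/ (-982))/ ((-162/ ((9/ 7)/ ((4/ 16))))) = -65/ 123732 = -0.00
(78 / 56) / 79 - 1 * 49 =-108349 / 2212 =-48.98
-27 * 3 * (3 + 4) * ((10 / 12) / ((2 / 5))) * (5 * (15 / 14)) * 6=-151875 / 4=-37968.75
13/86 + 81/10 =8.25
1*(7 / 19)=7 / 19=0.37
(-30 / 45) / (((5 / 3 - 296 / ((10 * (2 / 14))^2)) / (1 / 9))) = 50 / 96777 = 0.00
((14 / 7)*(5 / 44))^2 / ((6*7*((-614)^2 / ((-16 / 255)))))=-5 / 24427644318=-0.00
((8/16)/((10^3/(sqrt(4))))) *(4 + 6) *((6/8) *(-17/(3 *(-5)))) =17/2000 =0.01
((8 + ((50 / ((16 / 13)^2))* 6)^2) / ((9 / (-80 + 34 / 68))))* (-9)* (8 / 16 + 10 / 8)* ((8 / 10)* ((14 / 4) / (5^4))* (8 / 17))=1251923269863 / 108800000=11506.65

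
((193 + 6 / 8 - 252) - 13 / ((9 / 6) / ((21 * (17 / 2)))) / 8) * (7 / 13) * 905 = -12752355 / 104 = -122618.80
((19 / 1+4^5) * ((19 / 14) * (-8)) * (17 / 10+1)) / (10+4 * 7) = -4023 / 5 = -804.60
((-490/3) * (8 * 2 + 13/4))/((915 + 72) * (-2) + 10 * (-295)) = 18865/29544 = 0.64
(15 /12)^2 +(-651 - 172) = -13143 /16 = -821.44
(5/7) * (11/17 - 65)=-5470/119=-45.97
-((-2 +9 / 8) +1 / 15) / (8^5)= 97 / 3932160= 0.00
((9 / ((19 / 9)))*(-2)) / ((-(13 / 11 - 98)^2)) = 2178 / 2394475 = 0.00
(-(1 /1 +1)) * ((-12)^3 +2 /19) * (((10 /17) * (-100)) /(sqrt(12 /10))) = -32830000 * sqrt(30) /969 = -185569.99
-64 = -64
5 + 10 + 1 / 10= 151 / 10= 15.10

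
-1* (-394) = 394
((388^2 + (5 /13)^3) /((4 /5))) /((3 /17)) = 9371116635 /8788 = 1066353.74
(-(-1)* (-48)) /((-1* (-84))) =-4 /7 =-0.57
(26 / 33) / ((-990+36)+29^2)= -26 / 3729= -0.01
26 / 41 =0.63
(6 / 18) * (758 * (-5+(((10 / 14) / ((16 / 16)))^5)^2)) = -1063178849960 / 847425747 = -1254.60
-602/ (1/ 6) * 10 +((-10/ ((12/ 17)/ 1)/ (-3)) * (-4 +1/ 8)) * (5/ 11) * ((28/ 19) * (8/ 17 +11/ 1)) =-90941585/ 2508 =-36260.60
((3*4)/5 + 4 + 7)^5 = 1350125107/3125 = 432040.03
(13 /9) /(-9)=-13 /81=-0.16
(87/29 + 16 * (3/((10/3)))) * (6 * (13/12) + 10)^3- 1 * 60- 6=3123879/40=78096.98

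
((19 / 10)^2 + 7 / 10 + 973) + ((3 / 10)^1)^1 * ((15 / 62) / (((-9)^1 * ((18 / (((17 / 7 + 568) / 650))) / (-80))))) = 827124073 / 846300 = 977.34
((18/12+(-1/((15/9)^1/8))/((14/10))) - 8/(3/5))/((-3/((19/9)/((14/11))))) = 133969/15876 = 8.44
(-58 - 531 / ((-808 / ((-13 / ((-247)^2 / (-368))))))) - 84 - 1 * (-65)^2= -2069903005 / 473993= -4366.95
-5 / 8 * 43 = -215 / 8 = -26.88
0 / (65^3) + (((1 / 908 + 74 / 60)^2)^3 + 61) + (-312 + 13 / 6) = -1565853756864556130591238791 / 6383555601073925184000000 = -245.29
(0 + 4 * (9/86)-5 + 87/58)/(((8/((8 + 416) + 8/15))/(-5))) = 817.60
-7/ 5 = -1.40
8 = 8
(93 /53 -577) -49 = -33085 /53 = -624.25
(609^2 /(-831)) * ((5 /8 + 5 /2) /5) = -618135 /2216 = -278.94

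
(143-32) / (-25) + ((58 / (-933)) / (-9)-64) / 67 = -5.40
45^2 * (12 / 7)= 24300 / 7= 3471.43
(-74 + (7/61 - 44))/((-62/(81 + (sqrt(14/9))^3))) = 5593 * sqrt(14)/5673 + 582471/3782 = 157.70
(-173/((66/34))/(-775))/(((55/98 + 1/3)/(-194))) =-55914292/2242075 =-24.94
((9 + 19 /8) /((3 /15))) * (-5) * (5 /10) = -2275 /16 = -142.19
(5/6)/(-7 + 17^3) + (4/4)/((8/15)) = 110395/58872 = 1.88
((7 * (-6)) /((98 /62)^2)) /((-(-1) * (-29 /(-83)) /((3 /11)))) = -1435734 /109417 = -13.12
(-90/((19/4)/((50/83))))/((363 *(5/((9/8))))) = -1350/190817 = -0.01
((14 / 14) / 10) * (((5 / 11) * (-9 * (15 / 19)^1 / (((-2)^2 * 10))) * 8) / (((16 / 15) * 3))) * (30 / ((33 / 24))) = -2025 / 4598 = -0.44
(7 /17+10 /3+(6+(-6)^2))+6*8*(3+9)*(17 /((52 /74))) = 9269081 /663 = 13980.51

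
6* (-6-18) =-144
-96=-96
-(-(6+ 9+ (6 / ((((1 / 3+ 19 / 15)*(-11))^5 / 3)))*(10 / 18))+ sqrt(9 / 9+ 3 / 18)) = 39579878135 / 2638659584 - sqrt(42) / 6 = 13.92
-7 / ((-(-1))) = -7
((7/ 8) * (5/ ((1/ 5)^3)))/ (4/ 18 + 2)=7875/ 32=246.09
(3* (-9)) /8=-27 /8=-3.38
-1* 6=-6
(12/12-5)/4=-1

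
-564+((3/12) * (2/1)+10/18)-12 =-10349/18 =-574.94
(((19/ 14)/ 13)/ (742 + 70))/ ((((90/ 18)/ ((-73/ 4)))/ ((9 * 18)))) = -112347/ 1477840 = -0.08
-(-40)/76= 10/19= 0.53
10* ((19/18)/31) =95/279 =0.34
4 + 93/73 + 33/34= 15499/2482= 6.24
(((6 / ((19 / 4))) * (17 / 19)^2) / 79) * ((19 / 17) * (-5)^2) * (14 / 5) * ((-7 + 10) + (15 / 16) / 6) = 180285 / 57038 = 3.16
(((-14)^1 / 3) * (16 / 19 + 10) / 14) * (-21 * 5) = 7210 / 19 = 379.47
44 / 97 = 0.45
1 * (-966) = -966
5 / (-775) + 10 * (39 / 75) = 161 / 31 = 5.19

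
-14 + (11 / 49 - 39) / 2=-1636 / 49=-33.39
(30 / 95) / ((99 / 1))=2 / 627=0.00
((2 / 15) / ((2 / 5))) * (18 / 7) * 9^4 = 39366 / 7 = 5623.71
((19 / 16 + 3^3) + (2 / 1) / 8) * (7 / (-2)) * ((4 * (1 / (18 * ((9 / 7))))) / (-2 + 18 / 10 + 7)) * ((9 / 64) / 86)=-111475 / 26947584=-0.00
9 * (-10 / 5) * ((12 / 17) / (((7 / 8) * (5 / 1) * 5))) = -1728 / 2975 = -0.58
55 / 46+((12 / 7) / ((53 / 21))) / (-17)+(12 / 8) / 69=24400 / 20723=1.18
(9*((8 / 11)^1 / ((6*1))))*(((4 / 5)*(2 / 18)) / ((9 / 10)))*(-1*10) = -320 / 297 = -1.08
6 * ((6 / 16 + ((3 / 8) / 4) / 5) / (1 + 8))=0.26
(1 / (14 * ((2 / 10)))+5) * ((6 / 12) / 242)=75 / 6776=0.01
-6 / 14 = -3 / 7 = -0.43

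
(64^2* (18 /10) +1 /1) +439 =39064 /5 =7812.80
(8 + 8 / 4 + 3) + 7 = 20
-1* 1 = -1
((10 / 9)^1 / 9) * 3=10 / 27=0.37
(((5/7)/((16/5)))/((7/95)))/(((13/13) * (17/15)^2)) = 534375/226576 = 2.36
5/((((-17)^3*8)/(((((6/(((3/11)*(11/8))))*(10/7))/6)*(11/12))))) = -275/619038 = -0.00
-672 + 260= -412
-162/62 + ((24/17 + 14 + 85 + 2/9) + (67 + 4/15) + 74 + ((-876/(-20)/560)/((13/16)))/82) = 211724431507/884806650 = 239.29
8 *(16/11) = 128/11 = 11.64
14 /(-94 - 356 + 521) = 0.20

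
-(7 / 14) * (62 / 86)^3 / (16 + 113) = -29791 / 20512806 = -0.00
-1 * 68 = -68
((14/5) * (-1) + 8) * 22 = 572/5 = 114.40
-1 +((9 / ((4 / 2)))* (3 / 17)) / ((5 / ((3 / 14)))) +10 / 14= -599 / 2380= -0.25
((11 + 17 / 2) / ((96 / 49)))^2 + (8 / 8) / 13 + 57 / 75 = 132989037 / 1331200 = 99.90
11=11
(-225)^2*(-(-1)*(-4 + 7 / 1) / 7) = 151875 / 7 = 21696.43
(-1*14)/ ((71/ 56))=-784/ 71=-11.04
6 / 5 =1.20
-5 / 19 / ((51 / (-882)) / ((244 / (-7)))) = -51240 / 323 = -158.64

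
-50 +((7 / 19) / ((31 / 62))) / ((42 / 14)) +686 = 36266 / 57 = 636.25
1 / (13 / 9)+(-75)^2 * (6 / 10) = 43884 / 13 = 3375.69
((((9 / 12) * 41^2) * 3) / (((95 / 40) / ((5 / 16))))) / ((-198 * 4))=-8405 / 13376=-0.63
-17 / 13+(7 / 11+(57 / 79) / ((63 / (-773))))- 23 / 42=-1592947 / 158158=-10.07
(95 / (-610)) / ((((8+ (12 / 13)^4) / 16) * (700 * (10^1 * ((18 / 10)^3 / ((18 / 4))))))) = -542659 / 17239820976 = -0.00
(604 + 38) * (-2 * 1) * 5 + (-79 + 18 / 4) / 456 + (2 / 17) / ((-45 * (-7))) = -6420.16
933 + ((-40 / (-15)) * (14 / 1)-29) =2824 / 3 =941.33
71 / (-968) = -71 / 968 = -0.07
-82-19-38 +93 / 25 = -3382 / 25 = -135.28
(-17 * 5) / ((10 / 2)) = -17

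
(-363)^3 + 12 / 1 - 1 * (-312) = -47831823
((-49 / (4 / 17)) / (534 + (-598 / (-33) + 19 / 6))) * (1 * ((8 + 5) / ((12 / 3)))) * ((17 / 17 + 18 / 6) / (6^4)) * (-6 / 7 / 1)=17017 / 5277456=0.00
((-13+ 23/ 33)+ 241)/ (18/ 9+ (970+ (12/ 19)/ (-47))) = 6739471/ 28643472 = 0.24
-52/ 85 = -0.61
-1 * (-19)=19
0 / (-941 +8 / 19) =0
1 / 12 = 0.08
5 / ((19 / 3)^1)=15 / 19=0.79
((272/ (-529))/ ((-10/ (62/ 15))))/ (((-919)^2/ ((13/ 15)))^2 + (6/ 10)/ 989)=15318836/ 68449450072730332635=0.00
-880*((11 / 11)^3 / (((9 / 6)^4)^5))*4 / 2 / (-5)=369098752 / 3486784401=0.11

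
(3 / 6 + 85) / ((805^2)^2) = 171 / 839872801250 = 0.00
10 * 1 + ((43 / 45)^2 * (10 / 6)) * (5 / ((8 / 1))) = 21289 / 1944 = 10.95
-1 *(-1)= 1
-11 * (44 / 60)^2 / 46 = -1331 / 10350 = -0.13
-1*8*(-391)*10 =31280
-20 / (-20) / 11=0.09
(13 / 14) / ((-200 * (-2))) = 13 / 5600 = 0.00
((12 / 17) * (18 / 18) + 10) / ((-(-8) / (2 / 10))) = 91 / 340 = 0.27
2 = 2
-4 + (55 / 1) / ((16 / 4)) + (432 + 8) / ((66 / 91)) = 7397 / 12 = 616.42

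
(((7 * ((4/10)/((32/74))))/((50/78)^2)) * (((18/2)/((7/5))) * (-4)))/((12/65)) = -2194803/1000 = -2194.80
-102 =-102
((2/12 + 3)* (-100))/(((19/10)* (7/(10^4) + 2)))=-5000000/60021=-83.30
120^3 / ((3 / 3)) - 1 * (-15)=1728015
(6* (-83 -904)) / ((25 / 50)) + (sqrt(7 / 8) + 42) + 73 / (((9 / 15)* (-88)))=-3116093 / 264 + sqrt(14) / 4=-11802.45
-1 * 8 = -8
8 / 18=4 / 9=0.44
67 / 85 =0.79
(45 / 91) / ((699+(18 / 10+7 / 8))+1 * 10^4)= 200 / 4328233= 0.00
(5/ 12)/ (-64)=-5/ 768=-0.01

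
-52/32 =-13/8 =-1.62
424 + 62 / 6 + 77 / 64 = 83623 / 192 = 435.54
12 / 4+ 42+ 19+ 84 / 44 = 725 / 11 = 65.91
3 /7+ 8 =59 /7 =8.43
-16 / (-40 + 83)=-16 / 43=-0.37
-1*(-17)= 17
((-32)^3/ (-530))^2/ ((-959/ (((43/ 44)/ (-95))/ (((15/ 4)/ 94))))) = 1085016113152/ 1055645023125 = 1.03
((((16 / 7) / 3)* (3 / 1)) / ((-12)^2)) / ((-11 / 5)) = -5 / 693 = -0.01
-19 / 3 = -6.33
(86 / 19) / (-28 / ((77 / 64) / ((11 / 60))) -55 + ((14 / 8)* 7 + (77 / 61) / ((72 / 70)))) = -118035 / 1194074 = -0.10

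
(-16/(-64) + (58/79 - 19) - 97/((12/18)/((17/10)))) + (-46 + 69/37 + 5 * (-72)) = -19569513/29230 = -669.50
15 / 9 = 5 / 3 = 1.67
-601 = -601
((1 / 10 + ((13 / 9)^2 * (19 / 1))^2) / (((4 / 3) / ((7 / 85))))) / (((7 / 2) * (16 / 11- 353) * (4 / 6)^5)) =-1134229481 / 1893283200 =-0.60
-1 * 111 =-111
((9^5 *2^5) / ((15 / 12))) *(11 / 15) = 27713664 / 25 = 1108546.56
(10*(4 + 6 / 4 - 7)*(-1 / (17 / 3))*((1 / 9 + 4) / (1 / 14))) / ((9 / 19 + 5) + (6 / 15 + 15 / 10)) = 492100 / 23817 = 20.66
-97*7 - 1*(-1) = -678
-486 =-486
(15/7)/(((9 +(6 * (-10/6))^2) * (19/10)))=150/14497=0.01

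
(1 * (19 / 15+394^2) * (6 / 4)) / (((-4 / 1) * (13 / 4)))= -17911.99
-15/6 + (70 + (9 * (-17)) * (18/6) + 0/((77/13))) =-391.50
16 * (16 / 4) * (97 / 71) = 6208 / 71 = 87.44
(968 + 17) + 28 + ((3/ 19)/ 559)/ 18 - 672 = 21730567/ 63726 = 341.00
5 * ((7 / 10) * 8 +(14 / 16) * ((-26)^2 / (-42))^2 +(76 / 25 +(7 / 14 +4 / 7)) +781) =1602383 / 315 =5086.93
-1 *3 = -3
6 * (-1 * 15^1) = -90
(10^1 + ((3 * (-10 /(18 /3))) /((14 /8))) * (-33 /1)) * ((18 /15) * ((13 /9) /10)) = 18.08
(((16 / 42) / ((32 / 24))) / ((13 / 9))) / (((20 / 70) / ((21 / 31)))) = 189 / 403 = 0.47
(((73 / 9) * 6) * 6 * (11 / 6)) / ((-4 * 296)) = -803 / 1776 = -0.45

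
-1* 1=-1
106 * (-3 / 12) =-53 / 2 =-26.50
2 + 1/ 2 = 5/ 2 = 2.50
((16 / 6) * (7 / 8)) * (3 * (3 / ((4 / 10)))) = 105 / 2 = 52.50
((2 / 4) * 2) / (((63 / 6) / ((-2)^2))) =8 / 21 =0.38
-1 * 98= -98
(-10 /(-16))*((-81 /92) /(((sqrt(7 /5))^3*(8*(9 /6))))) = -675*sqrt(35) /144256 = -0.03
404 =404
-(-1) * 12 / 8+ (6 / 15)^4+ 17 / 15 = 9971 / 3750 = 2.66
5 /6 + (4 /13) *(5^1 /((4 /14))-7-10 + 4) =173 /78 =2.22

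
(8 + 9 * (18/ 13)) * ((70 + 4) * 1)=19684/ 13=1514.15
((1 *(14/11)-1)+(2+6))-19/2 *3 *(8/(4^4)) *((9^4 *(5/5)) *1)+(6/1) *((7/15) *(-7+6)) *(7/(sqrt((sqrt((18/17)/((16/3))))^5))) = -4107923/704-13328 *2^(3/4) *51^(1/4)/405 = -5983.02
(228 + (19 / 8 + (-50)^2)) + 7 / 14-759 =1971.88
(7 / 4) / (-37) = -7 / 148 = -0.05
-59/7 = -8.43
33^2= 1089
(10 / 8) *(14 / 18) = 35 / 36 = 0.97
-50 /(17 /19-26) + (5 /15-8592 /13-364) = -6341131 /6201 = -1022.60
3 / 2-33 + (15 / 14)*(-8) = -561 / 14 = -40.07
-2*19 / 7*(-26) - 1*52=624 / 7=89.14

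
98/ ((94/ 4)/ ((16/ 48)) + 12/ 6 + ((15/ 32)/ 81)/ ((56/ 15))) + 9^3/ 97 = 1005736113/ 113422585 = 8.87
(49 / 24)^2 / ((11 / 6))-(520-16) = -529823 / 1056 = -501.73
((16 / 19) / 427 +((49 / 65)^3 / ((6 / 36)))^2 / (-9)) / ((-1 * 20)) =111992687499213 / 3059367298203125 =0.04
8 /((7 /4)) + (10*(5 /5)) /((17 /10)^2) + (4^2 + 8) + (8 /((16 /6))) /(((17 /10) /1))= 68370 /2023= 33.80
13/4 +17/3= 107/12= 8.92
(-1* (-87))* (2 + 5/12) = 841/4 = 210.25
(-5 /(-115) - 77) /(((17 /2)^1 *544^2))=-885 /28927744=-0.00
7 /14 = 1 /2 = 0.50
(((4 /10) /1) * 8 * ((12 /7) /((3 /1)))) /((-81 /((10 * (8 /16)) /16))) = -4 /567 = -0.01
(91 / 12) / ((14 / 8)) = 13 / 3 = 4.33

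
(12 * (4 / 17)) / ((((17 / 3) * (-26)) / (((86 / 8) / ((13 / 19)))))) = -14706 / 48841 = -0.30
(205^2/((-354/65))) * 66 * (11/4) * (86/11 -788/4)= 264956050.32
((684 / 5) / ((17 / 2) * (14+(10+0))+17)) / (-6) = -114 / 1105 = -0.10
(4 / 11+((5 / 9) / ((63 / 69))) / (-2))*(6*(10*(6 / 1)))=4940 / 231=21.39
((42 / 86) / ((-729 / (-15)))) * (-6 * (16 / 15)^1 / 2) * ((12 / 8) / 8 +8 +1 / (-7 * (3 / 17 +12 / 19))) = -234169 / 909063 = -0.26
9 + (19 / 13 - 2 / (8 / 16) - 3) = 45 / 13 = 3.46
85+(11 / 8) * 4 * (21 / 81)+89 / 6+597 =18853 / 27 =698.26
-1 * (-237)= 237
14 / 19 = 0.74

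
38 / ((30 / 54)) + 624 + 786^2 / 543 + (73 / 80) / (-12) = 317992931 / 173760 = 1830.07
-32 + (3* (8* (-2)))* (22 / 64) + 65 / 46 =-1083 / 23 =-47.09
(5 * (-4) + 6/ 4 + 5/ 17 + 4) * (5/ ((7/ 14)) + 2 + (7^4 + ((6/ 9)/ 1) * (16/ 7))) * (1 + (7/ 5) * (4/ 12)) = -2565673/ 51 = -50307.31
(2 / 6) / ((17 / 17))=1 / 3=0.33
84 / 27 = 28 / 9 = 3.11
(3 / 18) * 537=179 / 2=89.50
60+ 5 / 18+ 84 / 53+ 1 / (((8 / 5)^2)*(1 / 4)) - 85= -164659 / 7632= -21.57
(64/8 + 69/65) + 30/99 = 20087/2145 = 9.36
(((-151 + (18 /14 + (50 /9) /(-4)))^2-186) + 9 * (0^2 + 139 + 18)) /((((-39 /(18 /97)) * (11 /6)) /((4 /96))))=-34723943 /13346424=-2.60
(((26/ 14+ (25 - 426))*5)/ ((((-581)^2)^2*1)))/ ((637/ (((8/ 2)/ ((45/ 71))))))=-793496/ 4572824262002451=-0.00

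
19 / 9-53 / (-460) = 9217 / 4140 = 2.23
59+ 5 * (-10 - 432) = -2151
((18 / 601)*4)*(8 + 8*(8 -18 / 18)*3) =12672 / 601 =21.08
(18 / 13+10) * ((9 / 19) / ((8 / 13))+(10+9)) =225.07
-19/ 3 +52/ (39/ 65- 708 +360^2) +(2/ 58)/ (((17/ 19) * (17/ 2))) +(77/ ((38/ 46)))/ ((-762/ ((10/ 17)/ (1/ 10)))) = -91857308897495/ 13033202744439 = -7.05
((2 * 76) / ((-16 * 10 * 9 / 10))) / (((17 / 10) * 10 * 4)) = -19 / 1224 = -0.02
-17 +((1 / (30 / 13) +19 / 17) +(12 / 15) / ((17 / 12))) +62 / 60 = -3532 / 255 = -13.85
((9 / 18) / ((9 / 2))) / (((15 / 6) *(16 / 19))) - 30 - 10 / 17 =-186877 / 6120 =-30.54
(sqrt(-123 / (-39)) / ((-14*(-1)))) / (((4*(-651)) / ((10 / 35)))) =-sqrt(533) / 1658748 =-0.00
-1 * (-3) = 3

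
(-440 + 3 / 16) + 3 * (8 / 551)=-3877003 / 8816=-439.77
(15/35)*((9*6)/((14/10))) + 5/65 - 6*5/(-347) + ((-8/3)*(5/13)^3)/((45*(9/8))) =151510969741/9077408613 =16.69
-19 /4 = -4.75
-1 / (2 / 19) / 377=-19 / 754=-0.03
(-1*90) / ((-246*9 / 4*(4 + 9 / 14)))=56 / 1599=0.04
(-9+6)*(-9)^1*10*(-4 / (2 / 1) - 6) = -2160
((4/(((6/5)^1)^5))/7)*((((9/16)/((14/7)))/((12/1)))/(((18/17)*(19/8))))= 53125/24820992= 0.00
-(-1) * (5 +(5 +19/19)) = 11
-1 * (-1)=1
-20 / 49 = -0.41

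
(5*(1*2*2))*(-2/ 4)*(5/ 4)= -25/ 2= -12.50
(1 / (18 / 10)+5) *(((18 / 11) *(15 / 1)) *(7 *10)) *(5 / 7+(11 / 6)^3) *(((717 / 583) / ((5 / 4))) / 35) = 248488300 / 134673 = 1845.12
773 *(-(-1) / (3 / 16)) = 12368 / 3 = 4122.67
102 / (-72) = -17 / 12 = -1.42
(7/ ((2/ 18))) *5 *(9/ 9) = 315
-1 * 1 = -1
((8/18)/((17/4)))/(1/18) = 32/17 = 1.88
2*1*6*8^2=768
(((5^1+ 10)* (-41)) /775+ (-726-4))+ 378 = -54683 /155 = -352.79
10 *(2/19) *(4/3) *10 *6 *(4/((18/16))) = 51200/171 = 299.42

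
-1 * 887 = -887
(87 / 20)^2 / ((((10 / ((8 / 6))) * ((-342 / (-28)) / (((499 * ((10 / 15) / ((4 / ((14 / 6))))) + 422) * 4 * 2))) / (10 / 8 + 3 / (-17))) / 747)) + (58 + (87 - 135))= 395542078637 / 484500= 816392.32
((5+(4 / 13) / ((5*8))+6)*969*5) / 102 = 522.87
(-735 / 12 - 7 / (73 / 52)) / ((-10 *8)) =19341 / 23360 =0.83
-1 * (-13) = 13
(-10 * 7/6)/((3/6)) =-70/3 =-23.33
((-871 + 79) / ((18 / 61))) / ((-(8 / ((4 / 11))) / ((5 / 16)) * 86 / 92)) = 7015 / 172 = 40.78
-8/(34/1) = -4/17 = -0.24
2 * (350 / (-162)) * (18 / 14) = -50 / 9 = -5.56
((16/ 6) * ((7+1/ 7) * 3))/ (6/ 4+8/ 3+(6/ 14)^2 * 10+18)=16800/ 7057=2.38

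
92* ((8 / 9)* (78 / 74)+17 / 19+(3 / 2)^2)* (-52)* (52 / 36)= -535364284 / 18981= -28205.27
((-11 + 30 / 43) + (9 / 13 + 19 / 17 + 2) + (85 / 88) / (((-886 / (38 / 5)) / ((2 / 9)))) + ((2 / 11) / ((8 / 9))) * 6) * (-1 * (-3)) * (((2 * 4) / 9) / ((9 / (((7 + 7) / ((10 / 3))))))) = -122926634474 / 18754788195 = -6.55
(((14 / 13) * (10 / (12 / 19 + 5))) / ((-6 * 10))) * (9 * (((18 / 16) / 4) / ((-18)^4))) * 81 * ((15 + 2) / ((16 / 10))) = -11305 / 17092608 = -0.00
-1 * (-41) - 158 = -117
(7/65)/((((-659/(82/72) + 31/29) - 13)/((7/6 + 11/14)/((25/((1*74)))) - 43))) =23234249/3423137250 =0.01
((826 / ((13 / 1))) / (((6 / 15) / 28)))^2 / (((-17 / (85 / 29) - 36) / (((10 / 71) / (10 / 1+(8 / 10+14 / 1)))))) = -208947025000 / 77741521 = -2687.71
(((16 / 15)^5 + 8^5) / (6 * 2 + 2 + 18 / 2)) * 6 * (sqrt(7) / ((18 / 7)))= 174189740032 * sqrt(7) / 52396875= 8795.61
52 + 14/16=423/8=52.88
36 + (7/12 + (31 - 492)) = -5093/12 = -424.42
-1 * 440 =-440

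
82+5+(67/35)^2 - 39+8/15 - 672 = -2277773/3675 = -619.80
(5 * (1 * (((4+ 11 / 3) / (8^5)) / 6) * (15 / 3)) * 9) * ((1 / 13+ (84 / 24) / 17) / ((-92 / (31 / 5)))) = -19375 / 115867648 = -0.00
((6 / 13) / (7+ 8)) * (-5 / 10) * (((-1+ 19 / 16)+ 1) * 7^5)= -319333 / 1040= -307.05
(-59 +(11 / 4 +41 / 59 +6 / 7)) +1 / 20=-112848 / 2065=-54.65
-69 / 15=-23 / 5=-4.60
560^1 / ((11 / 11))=560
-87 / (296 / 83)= -7221 / 296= -24.40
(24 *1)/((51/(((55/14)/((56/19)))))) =0.63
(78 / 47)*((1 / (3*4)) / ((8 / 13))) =169 / 752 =0.22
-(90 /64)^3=-91125 /32768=-2.78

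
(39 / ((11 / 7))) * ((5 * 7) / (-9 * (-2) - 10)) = 9555 / 88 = 108.58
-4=-4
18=18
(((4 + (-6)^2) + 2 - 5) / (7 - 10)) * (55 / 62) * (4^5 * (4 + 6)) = -10419200 / 93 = -112034.41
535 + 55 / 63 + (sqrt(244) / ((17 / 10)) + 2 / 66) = 20 *sqrt(61) / 17 + 371381 / 693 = 545.09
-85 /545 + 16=1727 /109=15.84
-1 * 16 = -16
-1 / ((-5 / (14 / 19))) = 14 / 95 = 0.15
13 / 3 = 4.33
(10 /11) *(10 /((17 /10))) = 5.35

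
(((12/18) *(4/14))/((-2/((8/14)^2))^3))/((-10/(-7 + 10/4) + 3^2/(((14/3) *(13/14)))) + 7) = -39936/544361923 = -0.00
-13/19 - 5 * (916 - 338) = -54923/19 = -2890.68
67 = 67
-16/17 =-0.94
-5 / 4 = -1.25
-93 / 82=-1.13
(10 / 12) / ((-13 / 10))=-25 / 39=-0.64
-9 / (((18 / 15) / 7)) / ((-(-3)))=-35 / 2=-17.50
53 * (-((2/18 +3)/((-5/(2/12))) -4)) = 29362/135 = 217.50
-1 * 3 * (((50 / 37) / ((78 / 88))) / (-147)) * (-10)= -22000 / 70707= -0.31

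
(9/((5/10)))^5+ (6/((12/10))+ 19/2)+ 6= 3779177/2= 1889588.50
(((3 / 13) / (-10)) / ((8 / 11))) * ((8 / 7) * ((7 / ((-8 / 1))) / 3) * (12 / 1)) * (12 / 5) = 99 / 325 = 0.30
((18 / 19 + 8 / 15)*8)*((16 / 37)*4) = 216064 / 10545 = 20.49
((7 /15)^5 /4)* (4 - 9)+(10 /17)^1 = 5789281 /10327500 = 0.56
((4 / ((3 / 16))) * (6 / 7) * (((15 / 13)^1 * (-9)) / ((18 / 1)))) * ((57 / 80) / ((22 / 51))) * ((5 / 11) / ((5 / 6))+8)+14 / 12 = -9760211 / 66066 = -147.73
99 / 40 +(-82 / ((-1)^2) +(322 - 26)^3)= 1037370259 / 40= 25934256.48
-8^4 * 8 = -32768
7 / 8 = 0.88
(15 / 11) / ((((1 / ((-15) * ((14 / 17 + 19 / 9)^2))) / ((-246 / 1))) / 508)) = 209947281400 / 9537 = 22013975.19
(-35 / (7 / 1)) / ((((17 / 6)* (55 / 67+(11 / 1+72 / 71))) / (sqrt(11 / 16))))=-23785* sqrt(11) / 691968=-0.11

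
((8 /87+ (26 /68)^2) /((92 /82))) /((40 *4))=981991 /740209920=0.00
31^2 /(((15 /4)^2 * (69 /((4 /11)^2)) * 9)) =246016 /16906725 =0.01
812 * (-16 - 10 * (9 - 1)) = -77952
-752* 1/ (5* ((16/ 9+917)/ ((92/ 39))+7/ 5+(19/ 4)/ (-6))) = -138368/ 358883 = -0.39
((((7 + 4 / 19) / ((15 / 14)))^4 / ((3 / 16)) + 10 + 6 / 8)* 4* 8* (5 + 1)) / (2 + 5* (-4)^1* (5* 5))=-6935709877951112 / 1642777655625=-4221.94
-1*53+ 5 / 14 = -737 / 14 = -52.64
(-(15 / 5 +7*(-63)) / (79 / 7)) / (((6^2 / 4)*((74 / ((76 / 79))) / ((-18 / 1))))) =-1.01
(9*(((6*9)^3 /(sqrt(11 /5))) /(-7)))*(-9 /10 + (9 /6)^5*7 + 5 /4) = -216650781*sqrt(55) /220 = -7303296.34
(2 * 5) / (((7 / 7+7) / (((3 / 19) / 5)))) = 3 / 76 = 0.04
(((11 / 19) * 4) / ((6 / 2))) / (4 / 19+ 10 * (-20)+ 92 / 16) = -176 / 44241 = -0.00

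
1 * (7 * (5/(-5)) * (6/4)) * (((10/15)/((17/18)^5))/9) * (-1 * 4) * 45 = 264539520/1419857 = 186.31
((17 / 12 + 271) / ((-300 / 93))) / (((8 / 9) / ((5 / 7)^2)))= -48.47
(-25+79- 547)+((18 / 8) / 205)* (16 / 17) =-1718069 / 3485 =-492.99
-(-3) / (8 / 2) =3 / 4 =0.75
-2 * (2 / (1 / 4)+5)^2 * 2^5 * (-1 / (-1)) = -10816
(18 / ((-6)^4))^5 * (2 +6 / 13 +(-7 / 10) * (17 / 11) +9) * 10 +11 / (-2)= -1521812702725 / 276693221376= -5.50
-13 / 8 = -1.62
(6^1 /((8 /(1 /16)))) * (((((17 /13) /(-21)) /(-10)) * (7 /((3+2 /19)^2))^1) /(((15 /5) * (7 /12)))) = 6137 /50683360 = 0.00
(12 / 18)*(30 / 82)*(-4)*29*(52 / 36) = -15080 / 369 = -40.87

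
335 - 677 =-342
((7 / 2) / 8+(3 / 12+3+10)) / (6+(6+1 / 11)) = 2409 / 2128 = 1.13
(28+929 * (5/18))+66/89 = 459449/1602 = 286.80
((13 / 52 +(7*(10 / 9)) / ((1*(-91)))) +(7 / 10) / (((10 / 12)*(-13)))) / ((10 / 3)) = 1169 / 39000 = 0.03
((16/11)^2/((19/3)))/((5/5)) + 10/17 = 36046/39083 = 0.92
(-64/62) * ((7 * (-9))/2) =1008/31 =32.52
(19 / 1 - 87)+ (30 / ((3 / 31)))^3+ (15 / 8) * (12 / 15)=59581867 / 2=29790933.50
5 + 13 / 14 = 83 / 14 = 5.93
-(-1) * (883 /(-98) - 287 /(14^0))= -29009 /98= -296.01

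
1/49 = 0.02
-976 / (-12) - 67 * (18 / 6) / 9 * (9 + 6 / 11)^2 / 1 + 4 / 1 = -707699 / 363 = -1949.58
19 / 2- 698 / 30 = -413 / 30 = -13.77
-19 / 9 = -2.11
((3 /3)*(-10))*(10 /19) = -100 /19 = -5.26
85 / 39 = 2.18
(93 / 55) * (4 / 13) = 372 / 715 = 0.52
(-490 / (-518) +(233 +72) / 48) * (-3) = -12965 / 592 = -21.90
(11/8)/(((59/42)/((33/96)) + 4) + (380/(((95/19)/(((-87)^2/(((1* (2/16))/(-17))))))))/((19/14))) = -2541/106528876448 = -0.00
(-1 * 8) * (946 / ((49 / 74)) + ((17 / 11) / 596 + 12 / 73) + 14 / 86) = -2881929459022 / 252096229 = -11431.86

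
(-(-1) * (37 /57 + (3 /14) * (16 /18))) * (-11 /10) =-737 /798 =-0.92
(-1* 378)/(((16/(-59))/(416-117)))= 3334149/8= 416768.62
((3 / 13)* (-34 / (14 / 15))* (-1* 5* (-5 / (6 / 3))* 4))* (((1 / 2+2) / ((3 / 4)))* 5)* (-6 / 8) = 478125 / 91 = 5254.12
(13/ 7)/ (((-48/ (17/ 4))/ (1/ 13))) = -17/ 1344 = -0.01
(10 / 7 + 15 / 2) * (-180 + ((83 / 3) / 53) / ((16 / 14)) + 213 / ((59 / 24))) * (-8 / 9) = 871487125 / 1182006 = 737.30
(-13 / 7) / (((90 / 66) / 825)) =-7865 / 7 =-1123.57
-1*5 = -5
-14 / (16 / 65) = -455 / 8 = -56.88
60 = 60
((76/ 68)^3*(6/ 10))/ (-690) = -6859/ 5649950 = -0.00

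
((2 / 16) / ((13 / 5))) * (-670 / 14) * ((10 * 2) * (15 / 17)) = -125625 / 3094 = -40.60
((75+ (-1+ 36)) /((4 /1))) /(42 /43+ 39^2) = 473 /26178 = 0.02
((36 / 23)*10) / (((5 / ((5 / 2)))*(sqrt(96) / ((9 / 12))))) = 45*sqrt(6) / 184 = 0.60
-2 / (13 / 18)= -36 / 13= -2.77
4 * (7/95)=28/95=0.29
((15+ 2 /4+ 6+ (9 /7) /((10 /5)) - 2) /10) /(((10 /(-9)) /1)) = -1269 /700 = -1.81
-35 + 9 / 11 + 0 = -376 / 11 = -34.18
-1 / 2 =-0.50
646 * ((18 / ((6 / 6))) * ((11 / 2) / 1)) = 63954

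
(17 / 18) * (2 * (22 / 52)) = 187 / 234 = 0.80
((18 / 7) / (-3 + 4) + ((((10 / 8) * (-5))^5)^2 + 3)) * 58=19359589808986331 / 3670016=5275069593.43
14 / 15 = 0.93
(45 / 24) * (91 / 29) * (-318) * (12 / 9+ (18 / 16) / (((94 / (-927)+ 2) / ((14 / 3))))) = -1252451109 / 163328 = -7668.32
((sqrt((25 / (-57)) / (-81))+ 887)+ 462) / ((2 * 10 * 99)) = sqrt(57) / 203148+ 1349 / 1980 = 0.68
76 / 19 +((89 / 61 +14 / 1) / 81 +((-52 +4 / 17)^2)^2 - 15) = 2963090313070432 / 412677261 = 7180163.76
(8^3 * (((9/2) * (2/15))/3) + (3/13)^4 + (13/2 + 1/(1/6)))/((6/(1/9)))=10939133/5140980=2.13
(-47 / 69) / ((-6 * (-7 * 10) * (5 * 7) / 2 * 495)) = -0.00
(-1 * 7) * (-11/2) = 77/2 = 38.50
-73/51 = -1.43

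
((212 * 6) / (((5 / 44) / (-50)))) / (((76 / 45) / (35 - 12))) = -144817200 / 19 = -7621957.89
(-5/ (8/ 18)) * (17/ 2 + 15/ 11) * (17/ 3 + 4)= -94395/ 88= -1072.67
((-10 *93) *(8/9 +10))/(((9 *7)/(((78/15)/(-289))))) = 22568/7803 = 2.89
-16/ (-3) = 16/ 3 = 5.33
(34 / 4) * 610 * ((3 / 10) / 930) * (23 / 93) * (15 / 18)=23851 / 69192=0.34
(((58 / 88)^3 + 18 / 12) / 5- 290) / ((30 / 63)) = -518131467 / 851840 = -608.25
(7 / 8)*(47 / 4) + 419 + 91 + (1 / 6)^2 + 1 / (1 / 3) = 523.31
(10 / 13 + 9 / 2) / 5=137 / 130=1.05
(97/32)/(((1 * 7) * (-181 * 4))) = -97/162176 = -0.00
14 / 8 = 7 / 4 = 1.75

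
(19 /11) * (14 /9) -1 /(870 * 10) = 771367 /287100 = 2.69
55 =55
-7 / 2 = -3.50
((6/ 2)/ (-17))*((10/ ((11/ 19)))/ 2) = -285/ 187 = -1.52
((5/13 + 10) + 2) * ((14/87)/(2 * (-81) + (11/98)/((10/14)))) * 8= -1262240/12813099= -0.10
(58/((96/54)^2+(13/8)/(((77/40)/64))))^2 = 32715042129/31803728896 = 1.03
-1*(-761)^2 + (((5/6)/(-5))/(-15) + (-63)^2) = -51763679/90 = -575151.99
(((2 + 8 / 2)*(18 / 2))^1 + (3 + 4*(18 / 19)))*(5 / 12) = 1925 / 76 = 25.33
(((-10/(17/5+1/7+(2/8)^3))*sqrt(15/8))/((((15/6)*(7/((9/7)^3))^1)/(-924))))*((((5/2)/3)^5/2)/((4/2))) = 43.38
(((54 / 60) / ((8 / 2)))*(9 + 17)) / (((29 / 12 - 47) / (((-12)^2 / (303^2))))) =-5616 / 27287675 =-0.00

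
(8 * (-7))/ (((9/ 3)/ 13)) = -728/ 3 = -242.67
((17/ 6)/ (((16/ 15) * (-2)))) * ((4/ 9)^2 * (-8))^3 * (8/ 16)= 1392640/ 531441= 2.62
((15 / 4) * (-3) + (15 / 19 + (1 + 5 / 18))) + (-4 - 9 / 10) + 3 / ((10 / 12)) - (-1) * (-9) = -66631 / 3420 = -19.48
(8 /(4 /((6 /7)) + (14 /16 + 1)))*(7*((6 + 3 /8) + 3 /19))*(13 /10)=1084356 /14915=72.70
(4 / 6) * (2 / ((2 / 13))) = 26 / 3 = 8.67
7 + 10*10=107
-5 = -5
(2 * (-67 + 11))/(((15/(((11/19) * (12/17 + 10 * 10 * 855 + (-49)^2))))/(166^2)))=-50730963266368/4845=-10470787051.88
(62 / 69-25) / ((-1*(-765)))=-1663 / 52785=-0.03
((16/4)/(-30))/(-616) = 1/4620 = 0.00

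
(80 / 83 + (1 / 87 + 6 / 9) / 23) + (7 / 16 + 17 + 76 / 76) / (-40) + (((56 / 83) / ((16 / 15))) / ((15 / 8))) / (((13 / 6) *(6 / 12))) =233195075 / 276362112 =0.84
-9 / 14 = -0.64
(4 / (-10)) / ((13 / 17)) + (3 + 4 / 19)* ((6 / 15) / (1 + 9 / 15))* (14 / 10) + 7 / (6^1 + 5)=67217 / 54340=1.24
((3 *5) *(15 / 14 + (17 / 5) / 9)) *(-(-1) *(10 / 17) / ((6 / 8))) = 18260 / 1071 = 17.05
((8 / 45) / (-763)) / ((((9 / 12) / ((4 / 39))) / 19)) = -2432 / 4017195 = -0.00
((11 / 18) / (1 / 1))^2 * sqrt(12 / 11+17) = 1.59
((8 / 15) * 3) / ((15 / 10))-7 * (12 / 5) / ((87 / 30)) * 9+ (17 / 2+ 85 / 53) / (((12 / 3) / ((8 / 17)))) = -1150043 / 23055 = -49.88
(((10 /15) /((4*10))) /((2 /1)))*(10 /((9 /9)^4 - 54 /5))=-5 /588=-0.01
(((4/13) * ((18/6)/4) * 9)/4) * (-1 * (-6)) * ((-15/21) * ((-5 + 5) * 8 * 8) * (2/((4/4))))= 0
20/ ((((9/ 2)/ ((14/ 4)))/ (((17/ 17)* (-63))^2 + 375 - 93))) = 198380/ 3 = 66126.67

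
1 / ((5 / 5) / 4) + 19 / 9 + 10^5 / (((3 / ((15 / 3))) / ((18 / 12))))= 2250055 / 9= 250006.11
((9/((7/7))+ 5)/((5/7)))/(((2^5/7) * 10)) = 343/800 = 0.43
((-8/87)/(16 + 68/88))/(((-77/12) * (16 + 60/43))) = 688/14007609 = 0.00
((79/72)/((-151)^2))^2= 6241/2695086955584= 0.00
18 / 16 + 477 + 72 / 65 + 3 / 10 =249357 / 520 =479.53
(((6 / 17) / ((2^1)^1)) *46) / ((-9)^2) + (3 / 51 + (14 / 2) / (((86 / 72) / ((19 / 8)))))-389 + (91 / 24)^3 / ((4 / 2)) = -347.67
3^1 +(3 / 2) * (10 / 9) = 14 / 3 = 4.67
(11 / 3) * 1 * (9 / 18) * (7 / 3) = 77 / 18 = 4.28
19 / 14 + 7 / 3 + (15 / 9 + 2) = 103 / 14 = 7.36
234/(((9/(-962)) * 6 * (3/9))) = -12506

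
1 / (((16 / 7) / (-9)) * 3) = -21 / 16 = -1.31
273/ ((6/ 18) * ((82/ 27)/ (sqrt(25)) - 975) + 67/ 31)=-3427515/ 4050698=-0.85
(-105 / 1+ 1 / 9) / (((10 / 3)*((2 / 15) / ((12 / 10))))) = -1416 / 5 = -283.20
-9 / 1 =-9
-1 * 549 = -549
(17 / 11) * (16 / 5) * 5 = 272 / 11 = 24.73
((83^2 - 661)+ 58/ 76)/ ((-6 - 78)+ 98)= 236693/ 532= 444.91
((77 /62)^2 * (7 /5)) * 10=41503 /1922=21.59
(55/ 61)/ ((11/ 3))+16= 991/ 61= 16.25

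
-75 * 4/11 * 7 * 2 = -4200/11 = -381.82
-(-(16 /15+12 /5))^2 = -2704 /225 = -12.02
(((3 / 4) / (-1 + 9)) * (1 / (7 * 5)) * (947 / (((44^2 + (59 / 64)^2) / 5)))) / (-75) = -121216 / 1388333975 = -0.00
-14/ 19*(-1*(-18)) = -252/ 19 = -13.26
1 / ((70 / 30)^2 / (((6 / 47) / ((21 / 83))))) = 1494 / 16121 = 0.09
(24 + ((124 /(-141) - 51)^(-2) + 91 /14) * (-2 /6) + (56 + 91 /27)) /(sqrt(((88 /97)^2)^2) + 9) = 8.27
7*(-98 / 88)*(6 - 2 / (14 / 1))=-2009 / 44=-45.66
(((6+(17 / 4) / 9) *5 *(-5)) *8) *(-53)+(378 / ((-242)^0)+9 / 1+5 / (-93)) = 19248908 / 279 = 68992.50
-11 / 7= -1.57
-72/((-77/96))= 6912/77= 89.77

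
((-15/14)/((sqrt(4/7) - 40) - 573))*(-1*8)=-12260/876793 - 40*sqrt(7)/6137551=-0.01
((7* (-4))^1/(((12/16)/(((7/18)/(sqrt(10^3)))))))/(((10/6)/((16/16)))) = -0.28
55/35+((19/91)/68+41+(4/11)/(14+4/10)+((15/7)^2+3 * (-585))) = -1707.81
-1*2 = -2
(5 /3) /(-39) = -0.04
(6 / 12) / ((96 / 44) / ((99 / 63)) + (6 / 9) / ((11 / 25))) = 363 / 2108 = 0.17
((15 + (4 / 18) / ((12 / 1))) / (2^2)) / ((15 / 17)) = 13787 / 3240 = 4.26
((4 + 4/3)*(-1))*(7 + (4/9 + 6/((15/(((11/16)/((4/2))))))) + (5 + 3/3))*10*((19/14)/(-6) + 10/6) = -169037/162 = -1043.44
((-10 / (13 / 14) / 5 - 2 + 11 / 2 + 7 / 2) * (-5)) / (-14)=45 / 26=1.73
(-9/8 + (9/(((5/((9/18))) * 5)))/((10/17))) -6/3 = -2.82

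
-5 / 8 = -0.62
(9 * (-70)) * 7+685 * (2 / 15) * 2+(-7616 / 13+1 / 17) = -3191099 / 663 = -4813.12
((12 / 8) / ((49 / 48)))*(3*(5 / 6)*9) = 1620 / 49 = 33.06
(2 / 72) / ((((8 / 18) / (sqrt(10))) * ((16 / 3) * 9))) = sqrt(10) / 768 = 0.00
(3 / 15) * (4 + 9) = 13 / 5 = 2.60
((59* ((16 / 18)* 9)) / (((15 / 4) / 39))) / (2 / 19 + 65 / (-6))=-2798016 / 6115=-457.57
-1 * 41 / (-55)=41 / 55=0.75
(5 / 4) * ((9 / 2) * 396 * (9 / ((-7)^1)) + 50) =-19610 / 7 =-2801.43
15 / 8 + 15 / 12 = 25 / 8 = 3.12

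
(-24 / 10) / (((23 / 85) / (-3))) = 612 / 23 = 26.61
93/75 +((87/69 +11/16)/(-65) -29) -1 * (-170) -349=-24732081/119600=-206.79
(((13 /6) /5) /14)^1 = 13 /420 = 0.03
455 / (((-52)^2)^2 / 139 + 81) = 1807 / 209225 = 0.01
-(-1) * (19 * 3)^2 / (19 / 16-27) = -51984 / 413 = -125.87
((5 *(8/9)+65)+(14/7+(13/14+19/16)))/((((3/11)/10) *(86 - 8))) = 34.58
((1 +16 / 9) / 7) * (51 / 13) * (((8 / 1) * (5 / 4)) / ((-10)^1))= -425 / 273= -1.56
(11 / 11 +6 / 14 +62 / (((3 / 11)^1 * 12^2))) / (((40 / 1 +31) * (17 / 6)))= 0.01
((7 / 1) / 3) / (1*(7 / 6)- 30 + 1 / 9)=-42 / 517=-0.08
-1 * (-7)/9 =7/9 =0.78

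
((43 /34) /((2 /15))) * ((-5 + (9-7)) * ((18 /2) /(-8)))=17415 /544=32.01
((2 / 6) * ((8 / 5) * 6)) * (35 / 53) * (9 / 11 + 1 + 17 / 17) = 3472 / 583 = 5.96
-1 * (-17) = 17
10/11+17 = 197/11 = 17.91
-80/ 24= -10/ 3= -3.33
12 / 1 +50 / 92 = 12.54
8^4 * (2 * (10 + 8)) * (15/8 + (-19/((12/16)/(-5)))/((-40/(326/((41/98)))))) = -14906591232/41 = -363575395.90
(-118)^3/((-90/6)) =109535.47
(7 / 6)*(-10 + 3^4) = 497 / 6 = 82.83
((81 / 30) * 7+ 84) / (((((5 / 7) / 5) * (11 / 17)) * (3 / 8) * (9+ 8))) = 9604 / 55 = 174.62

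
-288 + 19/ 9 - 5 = -2618/ 9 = -290.89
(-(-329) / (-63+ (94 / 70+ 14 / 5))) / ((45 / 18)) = -2303 / 1030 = -2.24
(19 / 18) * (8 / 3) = 76 / 27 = 2.81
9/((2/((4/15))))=6/5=1.20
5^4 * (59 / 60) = 614.58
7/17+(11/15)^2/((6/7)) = 23849/22950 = 1.04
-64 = -64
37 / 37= 1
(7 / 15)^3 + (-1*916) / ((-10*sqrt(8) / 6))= 343 / 3375 + 687*sqrt(2) / 5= 194.41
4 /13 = 0.31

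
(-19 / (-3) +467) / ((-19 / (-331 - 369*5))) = 3089920 / 57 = 54209.12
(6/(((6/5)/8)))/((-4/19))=-190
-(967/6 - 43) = -709/6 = -118.17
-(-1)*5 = 5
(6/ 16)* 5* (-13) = -195/ 8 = -24.38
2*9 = 18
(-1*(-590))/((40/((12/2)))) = 177/2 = 88.50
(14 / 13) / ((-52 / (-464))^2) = 188384 / 2197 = 85.75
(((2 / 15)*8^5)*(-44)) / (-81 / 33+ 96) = -31719424 / 15435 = -2055.03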